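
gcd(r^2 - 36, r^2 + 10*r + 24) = r + 6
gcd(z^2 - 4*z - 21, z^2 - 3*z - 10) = 1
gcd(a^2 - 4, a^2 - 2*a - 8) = a + 2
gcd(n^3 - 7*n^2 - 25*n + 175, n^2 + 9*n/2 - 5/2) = n + 5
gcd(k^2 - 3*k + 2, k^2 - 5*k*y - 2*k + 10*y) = k - 2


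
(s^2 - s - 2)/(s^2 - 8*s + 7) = (s^2 - s - 2)/(s^2 - 8*s + 7)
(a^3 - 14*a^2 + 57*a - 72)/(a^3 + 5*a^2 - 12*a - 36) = (a^2 - 11*a + 24)/(a^2 + 8*a + 12)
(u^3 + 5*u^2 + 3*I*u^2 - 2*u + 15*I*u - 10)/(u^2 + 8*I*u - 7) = (u^2 + u*(5 + 2*I) + 10*I)/(u + 7*I)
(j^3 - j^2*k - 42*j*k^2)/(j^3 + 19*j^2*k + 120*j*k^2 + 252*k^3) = j*(j - 7*k)/(j^2 + 13*j*k + 42*k^2)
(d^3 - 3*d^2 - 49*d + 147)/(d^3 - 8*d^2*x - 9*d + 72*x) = (49 - d^2)/(-d^2 + 8*d*x - 3*d + 24*x)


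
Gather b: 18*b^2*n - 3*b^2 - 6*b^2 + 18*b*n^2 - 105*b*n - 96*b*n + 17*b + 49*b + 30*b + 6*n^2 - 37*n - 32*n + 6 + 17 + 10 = b^2*(18*n - 9) + b*(18*n^2 - 201*n + 96) + 6*n^2 - 69*n + 33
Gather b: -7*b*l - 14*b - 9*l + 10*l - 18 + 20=b*(-7*l - 14) + l + 2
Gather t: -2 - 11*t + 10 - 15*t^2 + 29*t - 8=-15*t^2 + 18*t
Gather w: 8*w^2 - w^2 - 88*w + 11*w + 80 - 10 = 7*w^2 - 77*w + 70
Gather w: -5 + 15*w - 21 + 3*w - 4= 18*w - 30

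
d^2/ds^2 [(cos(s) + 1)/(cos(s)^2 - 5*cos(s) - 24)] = (9*sin(s)^4*cos(s) + 9*sin(s)^4 - 13*sin(s)^2 + 1747*cos(s)/4 + 135*cos(3*s)/4 - cos(5*s)/2 + 146)/(sin(s)^2 + 5*cos(s) + 23)^3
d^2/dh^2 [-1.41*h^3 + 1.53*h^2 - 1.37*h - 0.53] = 3.06 - 8.46*h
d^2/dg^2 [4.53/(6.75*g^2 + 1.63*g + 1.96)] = (-412.79625*g^2 - 99.68265*g + 4.53*(13.5*g + 1.63)*(27.0*g + 3.26) - 119.8638)/(6.75*g^2 + 1.63*g + 1.96)^3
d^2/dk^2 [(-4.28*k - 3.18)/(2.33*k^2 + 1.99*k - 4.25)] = (-(4.28*k + 3.18)*(4.66*k + 1.99)*(9.32*k + 3.98) + (59.8344*k + 31.8532)*(2.33*k^2 + 1.99*k - 4.25))/(2.33*k^2 + 1.99*k - 4.25)^3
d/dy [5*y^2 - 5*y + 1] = 10*y - 5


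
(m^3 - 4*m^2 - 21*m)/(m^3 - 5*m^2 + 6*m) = (m^2 - 4*m - 21)/(m^2 - 5*m + 6)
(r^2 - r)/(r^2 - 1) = r/(r + 1)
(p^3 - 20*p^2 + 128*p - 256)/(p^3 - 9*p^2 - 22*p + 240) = (p^2 - 12*p + 32)/(p^2 - p - 30)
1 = 1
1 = 1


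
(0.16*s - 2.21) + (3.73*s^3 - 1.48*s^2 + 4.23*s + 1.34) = 3.73*s^3 - 1.48*s^2 + 4.39*s - 0.87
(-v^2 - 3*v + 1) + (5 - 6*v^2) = -7*v^2 - 3*v + 6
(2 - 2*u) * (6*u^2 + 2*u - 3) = -12*u^3 + 8*u^2 + 10*u - 6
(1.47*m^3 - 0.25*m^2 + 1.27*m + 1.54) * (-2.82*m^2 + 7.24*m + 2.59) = -4.1454*m^5 + 11.3478*m^4 - 1.5841*m^3 + 4.2045*m^2 + 14.4389*m + 3.9886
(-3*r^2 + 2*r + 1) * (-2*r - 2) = 6*r^3 + 2*r^2 - 6*r - 2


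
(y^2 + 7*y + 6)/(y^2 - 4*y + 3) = (y^2 + 7*y + 6)/(y^2 - 4*y + 3)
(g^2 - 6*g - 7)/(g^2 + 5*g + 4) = (g - 7)/(g + 4)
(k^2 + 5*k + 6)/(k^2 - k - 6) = (k + 3)/(k - 3)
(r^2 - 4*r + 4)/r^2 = 1 - 4/r + 4/r^2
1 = 1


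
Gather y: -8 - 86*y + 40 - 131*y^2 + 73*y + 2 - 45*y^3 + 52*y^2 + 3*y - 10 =-45*y^3 - 79*y^2 - 10*y + 24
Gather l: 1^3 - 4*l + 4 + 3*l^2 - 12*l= 3*l^2 - 16*l + 5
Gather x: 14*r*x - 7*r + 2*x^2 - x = -7*r + 2*x^2 + x*(14*r - 1)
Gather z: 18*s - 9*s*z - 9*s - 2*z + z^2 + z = 9*s + z^2 + z*(-9*s - 1)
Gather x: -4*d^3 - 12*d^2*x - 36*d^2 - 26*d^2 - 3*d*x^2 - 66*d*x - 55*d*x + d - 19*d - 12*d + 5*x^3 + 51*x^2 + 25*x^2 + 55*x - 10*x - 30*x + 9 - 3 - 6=-4*d^3 - 62*d^2 - 30*d + 5*x^3 + x^2*(76 - 3*d) + x*(-12*d^2 - 121*d + 15)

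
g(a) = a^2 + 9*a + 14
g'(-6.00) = -3.00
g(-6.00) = -4.00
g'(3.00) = 15.00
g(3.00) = 50.00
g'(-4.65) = -0.30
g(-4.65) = -6.23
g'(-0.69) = 7.62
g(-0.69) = 8.27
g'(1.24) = 11.48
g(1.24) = 26.70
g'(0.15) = 9.30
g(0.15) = 15.37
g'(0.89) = 10.78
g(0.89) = 22.80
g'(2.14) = 13.28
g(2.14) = 37.84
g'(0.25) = 9.50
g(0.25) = 16.31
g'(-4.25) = 0.50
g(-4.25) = -6.19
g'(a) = 2*a + 9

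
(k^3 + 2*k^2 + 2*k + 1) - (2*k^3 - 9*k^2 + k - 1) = -k^3 + 11*k^2 + k + 2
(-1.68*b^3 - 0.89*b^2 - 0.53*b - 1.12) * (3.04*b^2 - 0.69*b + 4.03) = -5.1072*b^5 - 1.5464*b^4 - 7.7675*b^3 - 6.6258*b^2 - 1.3631*b - 4.5136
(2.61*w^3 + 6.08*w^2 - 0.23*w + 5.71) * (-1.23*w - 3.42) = -3.2103*w^4 - 16.4046*w^3 - 20.5107*w^2 - 6.2367*w - 19.5282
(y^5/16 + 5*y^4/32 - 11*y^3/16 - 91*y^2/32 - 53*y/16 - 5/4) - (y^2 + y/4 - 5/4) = y^5/16 + 5*y^4/32 - 11*y^3/16 - 123*y^2/32 - 57*y/16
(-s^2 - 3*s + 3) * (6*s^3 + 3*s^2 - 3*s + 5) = -6*s^5 - 21*s^4 + 12*s^3 + 13*s^2 - 24*s + 15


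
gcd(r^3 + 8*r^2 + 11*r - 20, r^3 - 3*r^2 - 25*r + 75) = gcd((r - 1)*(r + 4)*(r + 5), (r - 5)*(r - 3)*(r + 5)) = r + 5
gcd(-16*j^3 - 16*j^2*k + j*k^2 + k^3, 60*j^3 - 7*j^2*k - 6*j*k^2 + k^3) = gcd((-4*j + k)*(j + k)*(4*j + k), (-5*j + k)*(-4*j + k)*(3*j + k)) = 4*j - k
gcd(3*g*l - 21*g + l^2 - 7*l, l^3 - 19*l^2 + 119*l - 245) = l - 7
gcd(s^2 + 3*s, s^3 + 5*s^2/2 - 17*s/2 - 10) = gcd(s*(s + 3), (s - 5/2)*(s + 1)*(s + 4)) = 1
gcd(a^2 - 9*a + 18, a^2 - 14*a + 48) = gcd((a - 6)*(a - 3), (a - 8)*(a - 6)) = a - 6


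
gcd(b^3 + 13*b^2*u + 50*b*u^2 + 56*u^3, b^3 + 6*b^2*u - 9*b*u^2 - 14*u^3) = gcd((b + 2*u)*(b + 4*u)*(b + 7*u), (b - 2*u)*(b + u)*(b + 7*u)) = b + 7*u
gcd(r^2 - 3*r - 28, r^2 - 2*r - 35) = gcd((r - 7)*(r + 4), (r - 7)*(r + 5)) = r - 7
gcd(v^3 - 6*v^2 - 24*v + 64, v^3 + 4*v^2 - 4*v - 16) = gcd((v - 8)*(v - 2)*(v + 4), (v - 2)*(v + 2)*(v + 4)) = v^2 + 2*v - 8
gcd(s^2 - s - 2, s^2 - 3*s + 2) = s - 2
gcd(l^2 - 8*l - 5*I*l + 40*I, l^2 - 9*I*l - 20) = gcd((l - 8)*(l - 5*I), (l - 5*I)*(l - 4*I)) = l - 5*I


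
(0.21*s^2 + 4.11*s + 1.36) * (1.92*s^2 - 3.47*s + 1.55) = 0.4032*s^4 + 7.1625*s^3 - 11.325*s^2 + 1.6513*s + 2.108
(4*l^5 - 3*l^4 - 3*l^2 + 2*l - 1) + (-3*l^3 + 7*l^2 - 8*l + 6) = 4*l^5 - 3*l^4 - 3*l^3 + 4*l^2 - 6*l + 5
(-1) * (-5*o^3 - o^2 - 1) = 5*o^3 + o^2 + 1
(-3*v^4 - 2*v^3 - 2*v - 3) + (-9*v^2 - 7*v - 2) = -3*v^4 - 2*v^3 - 9*v^2 - 9*v - 5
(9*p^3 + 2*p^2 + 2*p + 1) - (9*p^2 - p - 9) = 9*p^3 - 7*p^2 + 3*p + 10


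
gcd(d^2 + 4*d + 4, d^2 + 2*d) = d + 2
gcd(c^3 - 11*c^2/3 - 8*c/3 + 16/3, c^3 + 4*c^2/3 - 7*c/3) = c - 1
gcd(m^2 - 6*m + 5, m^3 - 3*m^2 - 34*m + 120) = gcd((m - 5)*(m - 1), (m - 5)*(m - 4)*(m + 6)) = m - 5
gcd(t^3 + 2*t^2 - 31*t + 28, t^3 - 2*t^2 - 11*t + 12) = t^2 - 5*t + 4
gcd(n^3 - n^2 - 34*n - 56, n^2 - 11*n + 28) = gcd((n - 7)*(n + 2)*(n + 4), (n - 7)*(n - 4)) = n - 7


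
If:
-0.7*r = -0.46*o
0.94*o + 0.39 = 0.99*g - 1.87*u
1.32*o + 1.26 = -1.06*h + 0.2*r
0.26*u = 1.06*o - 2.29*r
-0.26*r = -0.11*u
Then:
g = 0.39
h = -1.19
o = 0.00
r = 0.00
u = 0.00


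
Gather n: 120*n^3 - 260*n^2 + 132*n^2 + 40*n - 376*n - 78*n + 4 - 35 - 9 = 120*n^3 - 128*n^2 - 414*n - 40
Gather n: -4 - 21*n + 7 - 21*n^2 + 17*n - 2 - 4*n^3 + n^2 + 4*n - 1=-4*n^3 - 20*n^2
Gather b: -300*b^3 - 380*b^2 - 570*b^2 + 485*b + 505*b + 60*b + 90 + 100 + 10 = -300*b^3 - 950*b^2 + 1050*b + 200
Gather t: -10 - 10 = -20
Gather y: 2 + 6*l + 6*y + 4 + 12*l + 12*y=18*l + 18*y + 6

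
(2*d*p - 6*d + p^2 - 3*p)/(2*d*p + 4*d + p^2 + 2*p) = (p - 3)/(p + 2)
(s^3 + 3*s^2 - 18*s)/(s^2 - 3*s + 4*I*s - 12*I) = s*(s + 6)/(s + 4*I)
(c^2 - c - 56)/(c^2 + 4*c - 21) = (c - 8)/(c - 3)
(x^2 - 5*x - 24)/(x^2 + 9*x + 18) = (x - 8)/(x + 6)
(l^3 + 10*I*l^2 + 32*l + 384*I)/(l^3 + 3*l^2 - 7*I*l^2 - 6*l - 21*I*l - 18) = (l^2 + 16*I*l - 64)/(l^2 + l*(3 - I) - 3*I)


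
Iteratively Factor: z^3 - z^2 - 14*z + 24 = (z - 3)*(z^2 + 2*z - 8) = (z - 3)*(z + 4)*(z - 2)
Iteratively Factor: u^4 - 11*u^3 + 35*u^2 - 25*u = (u)*(u^3 - 11*u^2 + 35*u - 25) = u*(u - 5)*(u^2 - 6*u + 5) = u*(u - 5)^2*(u - 1)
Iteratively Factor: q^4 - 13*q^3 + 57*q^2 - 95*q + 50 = (q - 1)*(q^3 - 12*q^2 + 45*q - 50) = (q - 5)*(q - 1)*(q^2 - 7*q + 10) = (q - 5)^2*(q - 1)*(q - 2)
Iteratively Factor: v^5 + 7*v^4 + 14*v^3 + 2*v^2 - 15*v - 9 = (v + 1)*(v^4 + 6*v^3 + 8*v^2 - 6*v - 9) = (v + 1)*(v + 3)*(v^3 + 3*v^2 - v - 3) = (v + 1)^2*(v + 3)*(v^2 + 2*v - 3) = (v + 1)^2*(v + 3)^2*(v - 1)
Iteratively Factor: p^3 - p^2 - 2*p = (p + 1)*(p^2 - 2*p) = (p - 2)*(p + 1)*(p)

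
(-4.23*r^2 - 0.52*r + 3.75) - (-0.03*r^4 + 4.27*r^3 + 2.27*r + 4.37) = 0.03*r^4 - 4.27*r^3 - 4.23*r^2 - 2.79*r - 0.62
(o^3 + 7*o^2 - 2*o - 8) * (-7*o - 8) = -7*o^4 - 57*o^3 - 42*o^2 + 72*o + 64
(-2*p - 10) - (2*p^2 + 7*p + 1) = -2*p^2 - 9*p - 11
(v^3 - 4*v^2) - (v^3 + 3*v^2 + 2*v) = -7*v^2 - 2*v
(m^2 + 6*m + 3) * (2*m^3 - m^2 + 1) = 2*m^5 + 11*m^4 - 2*m^2 + 6*m + 3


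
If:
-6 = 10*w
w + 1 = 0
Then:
No Solution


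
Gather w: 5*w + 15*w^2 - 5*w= 15*w^2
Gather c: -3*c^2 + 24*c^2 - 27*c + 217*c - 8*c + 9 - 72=21*c^2 + 182*c - 63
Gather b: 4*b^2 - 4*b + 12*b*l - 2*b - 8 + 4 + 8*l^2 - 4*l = 4*b^2 + b*(12*l - 6) + 8*l^2 - 4*l - 4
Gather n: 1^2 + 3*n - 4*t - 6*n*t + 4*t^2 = n*(3 - 6*t) + 4*t^2 - 4*t + 1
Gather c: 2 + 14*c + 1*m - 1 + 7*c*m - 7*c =c*(7*m + 7) + m + 1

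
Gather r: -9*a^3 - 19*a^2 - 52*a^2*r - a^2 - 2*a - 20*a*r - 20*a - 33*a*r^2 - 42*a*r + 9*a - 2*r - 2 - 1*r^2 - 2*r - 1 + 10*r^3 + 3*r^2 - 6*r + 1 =-9*a^3 - 20*a^2 - 13*a + 10*r^3 + r^2*(2 - 33*a) + r*(-52*a^2 - 62*a - 10) - 2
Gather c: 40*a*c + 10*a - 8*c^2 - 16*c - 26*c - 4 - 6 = 10*a - 8*c^2 + c*(40*a - 42) - 10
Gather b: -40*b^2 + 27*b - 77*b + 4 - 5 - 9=-40*b^2 - 50*b - 10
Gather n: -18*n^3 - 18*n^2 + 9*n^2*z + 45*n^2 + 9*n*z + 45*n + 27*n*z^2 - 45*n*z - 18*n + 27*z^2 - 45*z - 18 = -18*n^3 + n^2*(9*z + 27) + n*(27*z^2 - 36*z + 27) + 27*z^2 - 45*z - 18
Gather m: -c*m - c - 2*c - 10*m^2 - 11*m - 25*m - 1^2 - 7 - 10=-3*c - 10*m^2 + m*(-c - 36) - 18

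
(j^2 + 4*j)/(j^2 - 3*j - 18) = j*(j + 4)/(j^2 - 3*j - 18)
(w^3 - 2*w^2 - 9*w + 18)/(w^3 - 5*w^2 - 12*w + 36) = (w - 3)/(w - 6)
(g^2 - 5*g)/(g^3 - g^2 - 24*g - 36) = g*(5 - g)/(-g^3 + g^2 + 24*g + 36)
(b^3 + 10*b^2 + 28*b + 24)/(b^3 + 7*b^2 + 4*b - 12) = (b + 2)/(b - 1)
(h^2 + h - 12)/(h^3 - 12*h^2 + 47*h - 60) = (h + 4)/(h^2 - 9*h + 20)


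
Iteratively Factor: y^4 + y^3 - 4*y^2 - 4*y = (y - 2)*(y^3 + 3*y^2 + 2*y) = (y - 2)*(y + 1)*(y^2 + 2*y) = (y - 2)*(y + 1)*(y + 2)*(y)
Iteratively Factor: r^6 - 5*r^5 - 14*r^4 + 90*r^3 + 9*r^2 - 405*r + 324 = (r + 3)*(r^5 - 8*r^4 + 10*r^3 + 60*r^2 - 171*r + 108) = (r - 1)*(r + 3)*(r^4 - 7*r^3 + 3*r^2 + 63*r - 108) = (r - 1)*(r + 3)^2*(r^3 - 10*r^2 + 33*r - 36) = (r - 3)*(r - 1)*(r + 3)^2*(r^2 - 7*r + 12) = (r - 3)^2*(r - 1)*(r + 3)^2*(r - 4)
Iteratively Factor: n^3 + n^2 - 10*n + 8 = (n - 1)*(n^2 + 2*n - 8) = (n - 1)*(n + 4)*(n - 2)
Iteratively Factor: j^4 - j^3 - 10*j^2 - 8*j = (j + 2)*(j^3 - 3*j^2 - 4*j) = (j - 4)*(j + 2)*(j^2 + j) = (j - 4)*(j + 1)*(j + 2)*(j)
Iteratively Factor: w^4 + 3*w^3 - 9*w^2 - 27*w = (w - 3)*(w^3 + 6*w^2 + 9*w) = (w - 3)*(w + 3)*(w^2 + 3*w) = (w - 3)*(w + 3)^2*(w)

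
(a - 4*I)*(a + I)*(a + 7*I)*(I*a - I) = I*a^4 - 4*a^3 - I*a^3 + 4*a^2 + 25*I*a^2 - 28*a - 25*I*a + 28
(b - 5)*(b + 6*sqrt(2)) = b^2 - 5*b + 6*sqrt(2)*b - 30*sqrt(2)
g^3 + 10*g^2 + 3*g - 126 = (g - 3)*(g + 6)*(g + 7)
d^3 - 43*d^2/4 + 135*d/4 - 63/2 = (d - 6)*(d - 3)*(d - 7/4)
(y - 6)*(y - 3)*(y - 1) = y^3 - 10*y^2 + 27*y - 18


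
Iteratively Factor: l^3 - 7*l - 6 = (l - 3)*(l^2 + 3*l + 2) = (l - 3)*(l + 1)*(l + 2)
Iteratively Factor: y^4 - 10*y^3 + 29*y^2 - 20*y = (y - 5)*(y^3 - 5*y^2 + 4*y) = y*(y - 5)*(y^2 - 5*y + 4) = y*(y - 5)*(y - 1)*(y - 4)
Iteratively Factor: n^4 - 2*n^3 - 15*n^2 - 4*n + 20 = (n + 2)*(n^3 - 4*n^2 - 7*n + 10) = (n - 1)*(n + 2)*(n^2 - 3*n - 10) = (n - 1)*(n + 2)^2*(n - 5)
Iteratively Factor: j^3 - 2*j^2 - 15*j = (j - 5)*(j^2 + 3*j) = j*(j - 5)*(j + 3)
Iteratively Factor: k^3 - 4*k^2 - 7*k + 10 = (k - 5)*(k^2 + k - 2) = (k - 5)*(k - 1)*(k + 2)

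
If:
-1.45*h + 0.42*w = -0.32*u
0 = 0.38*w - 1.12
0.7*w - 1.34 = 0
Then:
No Solution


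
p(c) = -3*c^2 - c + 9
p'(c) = -6*c - 1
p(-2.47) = -6.83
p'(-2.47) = 13.82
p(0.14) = 8.80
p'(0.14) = -1.84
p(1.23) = 3.23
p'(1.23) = -8.38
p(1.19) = 3.56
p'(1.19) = -8.14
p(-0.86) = 7.64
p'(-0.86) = 4.16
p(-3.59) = -26.07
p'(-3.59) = 20.54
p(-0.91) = 7.43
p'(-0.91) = 4.46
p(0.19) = 8.70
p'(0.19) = -2.14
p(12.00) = -435.00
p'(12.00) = -73.00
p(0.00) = 9.00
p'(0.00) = -1.00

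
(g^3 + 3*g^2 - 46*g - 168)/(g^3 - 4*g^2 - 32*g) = (g^2 - g - 42)/(g*(g - 8))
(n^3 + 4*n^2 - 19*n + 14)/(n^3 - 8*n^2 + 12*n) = (n^2 + 6*n - 7)/(n*(n - 6))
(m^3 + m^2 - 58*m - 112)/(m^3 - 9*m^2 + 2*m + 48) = (m + 7)/(m - 3)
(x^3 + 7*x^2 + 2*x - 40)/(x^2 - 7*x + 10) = (x^2 + 9*x + 20)/(x - 5)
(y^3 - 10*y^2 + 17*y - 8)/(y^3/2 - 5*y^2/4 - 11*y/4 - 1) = 4*(-y^3 + 10*y^2 - 17*y + 8)/(-2*y^3 + 5*y^2 + 11*y + 4)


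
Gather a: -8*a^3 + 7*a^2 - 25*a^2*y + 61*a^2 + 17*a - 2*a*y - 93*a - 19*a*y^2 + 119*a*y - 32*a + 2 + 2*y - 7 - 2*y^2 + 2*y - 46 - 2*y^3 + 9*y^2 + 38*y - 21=-8*a^3 + a^2*(68 - 25*y) + a*(-19*y^2 + 117*y - 108) - 2*y^3 + 7*y^2 + 42*y - 72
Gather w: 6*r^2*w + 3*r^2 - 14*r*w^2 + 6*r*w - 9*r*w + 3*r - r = 3*r^2 - 14*r*w^2 + 2*r + w*(6*r^2 - 3*r)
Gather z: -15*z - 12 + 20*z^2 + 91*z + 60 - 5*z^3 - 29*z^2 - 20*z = -5*z^3 - 9*z^2 + 56*z + 48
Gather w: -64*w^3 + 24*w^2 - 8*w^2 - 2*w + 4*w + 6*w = -64*w^3 + 16*w^2 + 8*w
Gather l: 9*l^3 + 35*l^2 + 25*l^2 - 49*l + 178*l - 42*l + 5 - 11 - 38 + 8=9*l^3 + 60*l^2 + 87*l - 36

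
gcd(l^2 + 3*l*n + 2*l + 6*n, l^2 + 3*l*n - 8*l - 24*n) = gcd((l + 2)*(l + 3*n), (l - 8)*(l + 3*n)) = l + 3*n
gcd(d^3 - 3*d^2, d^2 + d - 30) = 1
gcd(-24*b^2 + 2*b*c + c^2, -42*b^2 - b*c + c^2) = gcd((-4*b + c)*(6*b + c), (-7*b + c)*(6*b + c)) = 6*b + c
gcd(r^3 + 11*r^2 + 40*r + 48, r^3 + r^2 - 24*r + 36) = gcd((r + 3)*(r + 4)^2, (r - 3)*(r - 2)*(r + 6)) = 1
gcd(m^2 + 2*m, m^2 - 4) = m + 2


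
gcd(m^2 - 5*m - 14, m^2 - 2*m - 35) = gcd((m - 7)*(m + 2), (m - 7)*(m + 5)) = m - 7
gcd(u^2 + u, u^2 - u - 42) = 1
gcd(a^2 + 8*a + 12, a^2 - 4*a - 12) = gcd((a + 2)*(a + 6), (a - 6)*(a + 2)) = a + 2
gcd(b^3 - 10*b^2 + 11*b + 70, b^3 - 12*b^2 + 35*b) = b^2 - 12*b + 35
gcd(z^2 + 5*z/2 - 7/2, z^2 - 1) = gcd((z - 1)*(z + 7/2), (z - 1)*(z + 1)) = z - 1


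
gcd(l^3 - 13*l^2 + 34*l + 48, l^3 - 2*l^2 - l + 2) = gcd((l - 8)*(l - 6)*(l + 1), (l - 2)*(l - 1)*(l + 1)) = l + 1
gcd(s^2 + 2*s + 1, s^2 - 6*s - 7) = s + 1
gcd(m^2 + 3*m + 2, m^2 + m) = m + 1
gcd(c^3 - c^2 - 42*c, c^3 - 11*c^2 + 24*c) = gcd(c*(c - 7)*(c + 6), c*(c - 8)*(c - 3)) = c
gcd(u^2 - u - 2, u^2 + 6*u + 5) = u + 1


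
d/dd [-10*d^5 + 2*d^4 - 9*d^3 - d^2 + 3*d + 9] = -50*d^4 + 8*d^3 - 27*d^2 - 2*d + 3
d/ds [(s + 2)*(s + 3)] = 2*s + 5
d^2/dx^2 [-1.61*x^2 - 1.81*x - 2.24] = -3.22000000000000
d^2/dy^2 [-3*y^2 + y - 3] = -6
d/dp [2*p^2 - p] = 4*p - 1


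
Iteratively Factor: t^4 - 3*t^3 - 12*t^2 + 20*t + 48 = (t + 2)*(t^3 - 5*t^2 - 2*t + 24) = (t - 4)*(t + 2)*(t^2 - t - 6) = (t - 4)*(t + 2)^2*(t - 3)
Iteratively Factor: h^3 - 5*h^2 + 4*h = (h - 4)*(h^2 - h) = (h - 4)*(h - 1)*(h)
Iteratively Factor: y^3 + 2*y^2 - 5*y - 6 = (y + 1)*(y^2 + y - 6) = (y - 2)*(y + 1)*(y + 3)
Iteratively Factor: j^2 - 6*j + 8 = (j - 4)*(j - 2)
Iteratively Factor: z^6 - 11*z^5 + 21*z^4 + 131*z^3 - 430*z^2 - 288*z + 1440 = (z + 2)*(z^5 - 13*z^4 + 47*z^3 + 37*z^2 - 504*z + 720) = (z - 3)*(z + 2)*(z^4 - 10*z^3 + 17*z^2 + 88*z - 240) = (z - 4)*(z - 3)*(z + 2)*(z^3 - 6*z^2 - 7*z + 60) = (z - 4)*(z - 3)*(z + 2)*(z + 3)*(z^2 - 9*z + 20) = (z - 4)^2*(z - 3)*(z + 2)*(z + 3)*(z - 5)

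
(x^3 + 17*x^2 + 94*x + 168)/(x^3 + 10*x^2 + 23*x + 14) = (x^2 + 10*x + 24)/(x^2 + 3*x + 2)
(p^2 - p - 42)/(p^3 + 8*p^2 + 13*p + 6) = (p - 7)/(p^2 + 2*p + 1)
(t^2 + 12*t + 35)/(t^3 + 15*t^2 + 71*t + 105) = 1/(t + 3)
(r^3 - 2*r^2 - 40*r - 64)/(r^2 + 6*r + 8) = r - 8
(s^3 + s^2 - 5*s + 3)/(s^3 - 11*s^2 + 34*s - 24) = (s^2 + 2*s - 3)/(s^2 - 10*s + 24)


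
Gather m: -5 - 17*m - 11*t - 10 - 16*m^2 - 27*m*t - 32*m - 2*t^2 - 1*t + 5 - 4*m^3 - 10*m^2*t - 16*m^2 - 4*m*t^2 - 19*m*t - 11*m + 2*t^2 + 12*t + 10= -4*m^3 + m^2*(-10*t - 32) + m*(-4*t^2 - 46*t - 60)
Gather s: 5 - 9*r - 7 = -9*r - 2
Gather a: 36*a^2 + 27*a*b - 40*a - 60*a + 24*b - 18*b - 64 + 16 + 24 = 36*a^2 + a*(27*b - 100) + 6*b - 24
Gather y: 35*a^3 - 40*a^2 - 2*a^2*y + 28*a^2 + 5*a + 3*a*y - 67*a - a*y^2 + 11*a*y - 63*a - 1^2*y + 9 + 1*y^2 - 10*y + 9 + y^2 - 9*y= 35*a^3 - 12*a^2 - 125*a + y^2*(2 - a) + y*(-2*a^2 + 14*a - 20) + 18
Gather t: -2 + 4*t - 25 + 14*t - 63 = 18*t - 90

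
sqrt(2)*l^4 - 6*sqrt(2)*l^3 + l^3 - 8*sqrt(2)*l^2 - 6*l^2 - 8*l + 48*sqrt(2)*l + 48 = (l - 6)*(l - 2*sqrt(2))*(l + 2*sqrt(2))*(sqrt(2)*l + 1)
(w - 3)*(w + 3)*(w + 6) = w^3 + 6*w^2 - 9*w - 54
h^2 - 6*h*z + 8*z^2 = (h - 4*z)*(h - 2*z)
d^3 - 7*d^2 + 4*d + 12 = (d - 6)*(d - 2)*(d + 1)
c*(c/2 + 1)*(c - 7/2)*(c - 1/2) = c^4/2 - c^3 - 25*c^2/8 + 7*c/4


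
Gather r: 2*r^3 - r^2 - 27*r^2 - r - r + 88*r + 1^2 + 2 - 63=2*r^3 - 28*r^2 + 86*r - 60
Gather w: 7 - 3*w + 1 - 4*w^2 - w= -4*w^2 - 4*w + 8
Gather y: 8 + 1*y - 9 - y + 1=0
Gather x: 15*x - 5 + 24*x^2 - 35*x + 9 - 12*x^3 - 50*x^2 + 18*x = -12*x^3 - 26*x^2 - 2*x + 4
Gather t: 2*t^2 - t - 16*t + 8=2*t^2 - 17*t + 8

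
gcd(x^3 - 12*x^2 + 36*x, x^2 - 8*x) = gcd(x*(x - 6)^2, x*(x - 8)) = x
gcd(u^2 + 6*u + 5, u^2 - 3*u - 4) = u + 1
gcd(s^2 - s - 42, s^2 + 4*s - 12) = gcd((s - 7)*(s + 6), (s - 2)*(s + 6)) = s + 6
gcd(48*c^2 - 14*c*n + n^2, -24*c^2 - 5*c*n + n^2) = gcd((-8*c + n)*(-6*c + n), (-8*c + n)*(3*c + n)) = 8*c - n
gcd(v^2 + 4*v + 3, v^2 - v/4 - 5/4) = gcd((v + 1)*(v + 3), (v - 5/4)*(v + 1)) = v + 1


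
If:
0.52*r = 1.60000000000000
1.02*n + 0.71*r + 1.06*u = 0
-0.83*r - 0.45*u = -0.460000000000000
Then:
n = 2.69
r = 3.08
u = -4.65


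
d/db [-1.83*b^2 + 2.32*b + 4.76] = 2.32 - 3.66*b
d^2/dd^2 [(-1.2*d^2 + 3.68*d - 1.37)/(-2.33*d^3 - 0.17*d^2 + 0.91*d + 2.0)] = (13.02936*d^6 - 119.870112*d^5 + 95.771388*d^4 + 71.52368*d^3 - 220.528908*d^2 + 29.526366*d + 26.195794)/(12.649337*d^9 + 2.768739*d^8 - 14.618886*d^7 - 34.731193*d^6 + 0.956321999999999*d^5 + 25.692531*d^4 + 29.062829*d^3 - 2.9286*d^2 - 10.92*d - 8.0)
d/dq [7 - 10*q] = -10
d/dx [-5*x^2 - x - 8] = -10*x - 1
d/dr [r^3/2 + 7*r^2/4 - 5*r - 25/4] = 3*r^2/2 + 7*r/2 - 5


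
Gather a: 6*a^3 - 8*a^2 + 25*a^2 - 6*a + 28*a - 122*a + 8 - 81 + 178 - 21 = 6*a^3 + 17*a^2 - 100*a + 84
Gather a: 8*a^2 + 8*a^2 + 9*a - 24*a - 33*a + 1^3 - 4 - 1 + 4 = 16*a^2 - 48*a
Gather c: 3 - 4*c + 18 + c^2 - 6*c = c^2 - 10*c + 21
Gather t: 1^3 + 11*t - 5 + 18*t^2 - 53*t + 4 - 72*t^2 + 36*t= -54*t^2 - 6*t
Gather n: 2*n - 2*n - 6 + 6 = 0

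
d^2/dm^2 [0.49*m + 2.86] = 0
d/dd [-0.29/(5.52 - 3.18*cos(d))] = 0.9222*sin(d)/(3.18*cos(d) - 5.52)^2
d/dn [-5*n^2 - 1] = -10*n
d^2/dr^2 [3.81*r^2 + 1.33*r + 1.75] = 7.62000000000000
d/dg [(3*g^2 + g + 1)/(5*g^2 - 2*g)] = (-11*g^2 - 10*g + 2)/(g^2*(25*g^2 - 20*g + 4))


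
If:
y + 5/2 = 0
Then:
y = -5/2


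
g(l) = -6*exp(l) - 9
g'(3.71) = -245.12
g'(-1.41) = -1.46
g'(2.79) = -97.69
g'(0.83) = -13.76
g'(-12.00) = 0.00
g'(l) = -6*exp(l)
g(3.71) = -254.12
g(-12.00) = -9.00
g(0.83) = -22.76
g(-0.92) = -11.39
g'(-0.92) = -2.39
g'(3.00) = -120.51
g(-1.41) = -10.46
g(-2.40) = -9.54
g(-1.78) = -10.01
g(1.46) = -34.84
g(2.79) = -106.69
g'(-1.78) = -1.01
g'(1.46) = -25.84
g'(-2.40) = -0.54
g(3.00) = -129.51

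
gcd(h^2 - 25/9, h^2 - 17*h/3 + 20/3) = h - 5/3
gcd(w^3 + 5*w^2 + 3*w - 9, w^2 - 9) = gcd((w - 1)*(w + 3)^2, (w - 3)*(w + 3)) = w + 3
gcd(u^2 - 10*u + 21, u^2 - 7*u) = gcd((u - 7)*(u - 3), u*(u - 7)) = u - 7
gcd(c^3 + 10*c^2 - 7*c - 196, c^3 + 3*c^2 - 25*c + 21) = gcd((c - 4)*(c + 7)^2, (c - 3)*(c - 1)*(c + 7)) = c + 7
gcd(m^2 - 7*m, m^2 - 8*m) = m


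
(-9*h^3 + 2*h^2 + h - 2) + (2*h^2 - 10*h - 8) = -9*h^3 + 4*h^2 - 9*h - 10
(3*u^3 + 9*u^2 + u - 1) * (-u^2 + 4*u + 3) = -3*u^5 + 3*u^4 + 44*u^3 + 32*u^2 - u - 3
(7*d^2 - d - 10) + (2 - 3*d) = 7*d^2 - 4*d - 8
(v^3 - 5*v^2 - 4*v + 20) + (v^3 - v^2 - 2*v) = 2*v^3 - 6*v^2 - 6*v + 20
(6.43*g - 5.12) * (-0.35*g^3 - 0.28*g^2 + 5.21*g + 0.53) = -2.2505*g^4 - 0.00840000000000019*g^3 + 34.9339*g^2 - 23.2673*g - 2.7136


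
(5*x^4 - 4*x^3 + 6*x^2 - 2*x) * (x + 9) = 5*x^5 + 41*x^4 - 30*x^3 + 52*x^2 - 18*x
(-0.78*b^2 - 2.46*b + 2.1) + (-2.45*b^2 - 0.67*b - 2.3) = -3.23*b^2 - 3.13*b - 0.2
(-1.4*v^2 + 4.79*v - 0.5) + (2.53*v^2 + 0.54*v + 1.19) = 1.13*v^2 + 5.33*v + 0.69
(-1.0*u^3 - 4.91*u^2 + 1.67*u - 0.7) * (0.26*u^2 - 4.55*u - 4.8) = -0.26*u^5 + 3.2734*u^4 + 27.5747*u^3 + 15.7875*u^2 - 4.831*u + 3.36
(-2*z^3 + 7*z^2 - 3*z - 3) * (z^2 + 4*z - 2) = -2*z^5 - z^4 + 29*z^3 - 29*z^2 - 6*z + 6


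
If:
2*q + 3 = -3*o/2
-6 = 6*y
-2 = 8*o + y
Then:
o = -1/8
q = -45/32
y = -1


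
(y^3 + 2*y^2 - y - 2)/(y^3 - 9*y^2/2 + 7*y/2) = 2*(y^2 + 3*y + 2)/(y*(2*y - 7))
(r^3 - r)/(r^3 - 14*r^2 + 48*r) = (r^2 - 1)/(r^2 - 14*r + 48)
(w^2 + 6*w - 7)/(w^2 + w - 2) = (w + 7)/(w + 2)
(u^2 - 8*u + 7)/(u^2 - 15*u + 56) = (u - 1)/(u - 8)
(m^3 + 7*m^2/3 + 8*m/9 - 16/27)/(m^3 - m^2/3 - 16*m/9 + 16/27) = (3*m + 4)/(3*m - 4)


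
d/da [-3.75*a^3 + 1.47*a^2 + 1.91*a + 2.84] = -11.25*a^2 + 2.94*a + 1.91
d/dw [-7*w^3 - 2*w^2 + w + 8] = -21*w^2 - 4*w + 1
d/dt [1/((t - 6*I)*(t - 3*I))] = (-2*t + 9*I)/(t^4 - 18*I*t^3 - 117*t^2 + 324*I*t + 324)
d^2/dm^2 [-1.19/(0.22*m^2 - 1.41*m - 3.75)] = (-0.115192*m^2 + 0.738276*m + 1.19*(0.44*m - 1.41)*(0.88*m - 2.82) + 1.9635)/(-0.22*m^2 + 1.41*m + 3.75)^3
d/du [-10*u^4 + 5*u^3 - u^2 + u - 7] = -40*u^3 + 15*u^2 - 2*u + 1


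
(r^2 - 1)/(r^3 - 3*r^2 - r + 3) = 1/(r - 3)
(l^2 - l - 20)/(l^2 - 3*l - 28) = (l - 5)/(l - 7)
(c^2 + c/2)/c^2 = (c + 1/2)/c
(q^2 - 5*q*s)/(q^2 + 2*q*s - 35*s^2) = q/(q + 7*s)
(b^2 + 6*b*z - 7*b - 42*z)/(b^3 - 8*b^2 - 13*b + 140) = (b + 6*z)/(b^2 - b - 20)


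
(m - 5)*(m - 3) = m^2 - 8*m + 15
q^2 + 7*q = q*(q + 7)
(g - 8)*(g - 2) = g^2 - 10*g + 16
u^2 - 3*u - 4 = (u - 4)*(u + 1)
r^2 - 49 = (r - 7)*(r + 7)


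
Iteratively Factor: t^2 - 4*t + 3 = (t - 1)*(t - 3)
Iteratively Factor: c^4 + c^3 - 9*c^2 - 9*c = (c + 3)*(c^3 - 2*c^2 - 3*c) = (c + 1)*(c + 3)*(c^2 - 3*c) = c*(c + 1)*(c + 3)*(c - 3)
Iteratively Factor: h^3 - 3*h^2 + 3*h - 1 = (h - 1)*(h^2 - 2*h + 1) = (h - 1)^2*(h - 1)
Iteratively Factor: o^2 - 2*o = (o - 2)*(o)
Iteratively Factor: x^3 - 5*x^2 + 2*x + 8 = (x + 1)*(x^2 - 6*x + 8) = (x - 4)*(x + 1)*(x - 2)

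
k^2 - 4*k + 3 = (k - 3)*(k - 1)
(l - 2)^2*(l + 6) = l^3 + 2*l^2 - 20*l + 24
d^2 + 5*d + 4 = (d + 1)*(d + 4)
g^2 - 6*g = g*(g - 6)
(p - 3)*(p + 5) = p^2 + 2*p - 15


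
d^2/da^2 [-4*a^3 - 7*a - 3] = -24*a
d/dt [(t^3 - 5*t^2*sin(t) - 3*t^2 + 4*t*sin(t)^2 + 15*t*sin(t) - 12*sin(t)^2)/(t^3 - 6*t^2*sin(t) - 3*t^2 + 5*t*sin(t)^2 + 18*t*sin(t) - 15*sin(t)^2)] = (t*cos(t) - sin(t))/(t - 5*sin(t))^2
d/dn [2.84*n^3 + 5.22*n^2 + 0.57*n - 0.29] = 8.52*n^2 + 10.44*n + 0.57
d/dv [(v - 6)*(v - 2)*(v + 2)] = 3*v^2 - 12*v - 4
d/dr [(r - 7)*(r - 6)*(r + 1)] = 3*r^2 - 24*r + 29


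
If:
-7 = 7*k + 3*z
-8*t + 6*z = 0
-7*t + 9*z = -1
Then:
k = -31/35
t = -1/5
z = -4/15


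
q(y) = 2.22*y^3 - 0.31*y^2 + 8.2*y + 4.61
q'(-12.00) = 974.68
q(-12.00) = -3974.59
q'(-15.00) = 1516.00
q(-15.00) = -7680.64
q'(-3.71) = 102.17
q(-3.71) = -143.44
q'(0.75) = 11.48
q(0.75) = 11.52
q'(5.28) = 190.60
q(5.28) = 366.04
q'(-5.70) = 228.12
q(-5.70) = -463.33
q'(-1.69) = 28.27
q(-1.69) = -20.85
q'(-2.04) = 37.18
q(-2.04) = -32.26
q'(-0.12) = 8.37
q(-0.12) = 3.62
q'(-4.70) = 158.23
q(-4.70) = -271.26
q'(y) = 6.66*y^2 - 0.62*y + 8.2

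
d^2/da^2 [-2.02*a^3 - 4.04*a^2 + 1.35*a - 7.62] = -12.12*a - 8.08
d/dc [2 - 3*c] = -3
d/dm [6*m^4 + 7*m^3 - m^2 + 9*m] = 24*m^3 + 21*m^2 - 2*m + 9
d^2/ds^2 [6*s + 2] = 0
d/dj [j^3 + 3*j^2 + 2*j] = 3*j^2 + 6*j + 2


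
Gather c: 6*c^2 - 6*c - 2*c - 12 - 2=6*c^2 - 8*c - 14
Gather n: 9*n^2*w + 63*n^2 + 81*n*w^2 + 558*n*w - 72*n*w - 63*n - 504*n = n^2*(9*w + 63) + n*(81*w^2 + 486*w - 567)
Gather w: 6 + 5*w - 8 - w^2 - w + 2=-w^2 + 4*w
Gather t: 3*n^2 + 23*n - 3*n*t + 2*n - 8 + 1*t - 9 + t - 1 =3*n^2 + 25*n + t*(2 - 3*n) - 18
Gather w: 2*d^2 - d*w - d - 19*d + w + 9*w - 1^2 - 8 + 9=2*d^2 - 20*d + w*(10 - d)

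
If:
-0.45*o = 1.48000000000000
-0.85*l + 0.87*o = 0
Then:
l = -3.37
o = -3.29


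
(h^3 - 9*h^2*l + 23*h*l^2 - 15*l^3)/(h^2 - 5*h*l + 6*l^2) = (h^2 - 6*h*l + 5*l^2)/(h - 2*l)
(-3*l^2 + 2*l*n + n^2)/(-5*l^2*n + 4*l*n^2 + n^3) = (3*l + n)/(n*(5*l + n))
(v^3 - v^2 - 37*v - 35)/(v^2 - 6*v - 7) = v + 5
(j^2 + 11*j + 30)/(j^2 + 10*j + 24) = (j + 5)/(j + 4)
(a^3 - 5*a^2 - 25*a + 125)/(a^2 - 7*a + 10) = (a^2 - 25)/(a - 2)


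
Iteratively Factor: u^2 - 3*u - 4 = (u - 4)*(u + 1)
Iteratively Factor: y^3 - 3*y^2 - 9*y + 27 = (y - 3)*(y^2 - 9) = (y - 3)^2*(y + 3)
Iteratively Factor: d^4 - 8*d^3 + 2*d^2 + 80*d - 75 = (d - 5)*(d^3 - 3*d^2 - 13*d + 15) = (d - 5)*(d - 1)*(d^2 - 2*d - 15) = (d - 5)*(d - 1)*(d + 3)*(d - 5)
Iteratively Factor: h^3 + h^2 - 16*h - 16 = (h + 4)*(h^2 - 3*h - 4) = (h - 4)*(h + 4)*(h + 1)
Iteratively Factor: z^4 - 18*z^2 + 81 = (z - 3)*(z^3 + 3*z^2 - 9*z - 27) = (z - 3)*(z + 3)*(z^2 - 9) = (z - 3)*(z + 3)^2*(z - 3)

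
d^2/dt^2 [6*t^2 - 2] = 12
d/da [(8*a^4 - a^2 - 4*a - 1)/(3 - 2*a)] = 2*(-24*a^4 + 48*a^3 + a^2 - 3*a - 7)/(4*a^2 - 12*a + 9)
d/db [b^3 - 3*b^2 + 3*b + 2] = 3*b^2 - 6*b + 3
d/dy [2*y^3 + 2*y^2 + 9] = 2*y*(3*y + 2)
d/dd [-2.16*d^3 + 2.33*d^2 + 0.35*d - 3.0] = -6.48*d^2 + 4.66*d + 0.35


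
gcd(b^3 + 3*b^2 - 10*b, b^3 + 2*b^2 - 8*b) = b^2 - 2*b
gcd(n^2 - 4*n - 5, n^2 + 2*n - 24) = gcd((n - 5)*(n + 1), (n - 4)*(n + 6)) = 1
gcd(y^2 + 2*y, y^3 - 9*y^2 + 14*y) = y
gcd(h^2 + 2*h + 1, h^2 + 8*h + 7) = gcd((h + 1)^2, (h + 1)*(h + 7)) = h + 1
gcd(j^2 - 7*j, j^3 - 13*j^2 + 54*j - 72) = 1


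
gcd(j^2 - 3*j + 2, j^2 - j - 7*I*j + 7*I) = j - 1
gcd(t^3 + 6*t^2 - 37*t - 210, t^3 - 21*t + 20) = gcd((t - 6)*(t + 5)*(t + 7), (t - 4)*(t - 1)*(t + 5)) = t + 5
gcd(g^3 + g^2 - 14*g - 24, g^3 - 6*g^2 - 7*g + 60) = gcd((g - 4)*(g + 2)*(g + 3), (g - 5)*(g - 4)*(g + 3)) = g^2 - g - 12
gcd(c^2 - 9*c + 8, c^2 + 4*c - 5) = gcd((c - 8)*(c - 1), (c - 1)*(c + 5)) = c - 1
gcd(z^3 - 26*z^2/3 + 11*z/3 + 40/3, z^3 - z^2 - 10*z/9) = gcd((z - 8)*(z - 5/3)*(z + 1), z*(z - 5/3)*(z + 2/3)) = z - 5/3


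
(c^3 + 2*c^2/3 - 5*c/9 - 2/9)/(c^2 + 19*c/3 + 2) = (3*c^2 + c - 2)/(3*(c + 6))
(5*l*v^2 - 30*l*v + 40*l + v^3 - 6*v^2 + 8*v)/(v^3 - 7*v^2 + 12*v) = (5*l*v - 10*l + v^2 - 2*v)/(v*(v - 3))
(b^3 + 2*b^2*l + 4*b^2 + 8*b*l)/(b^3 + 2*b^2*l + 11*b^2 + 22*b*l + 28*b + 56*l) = b/(b + 7)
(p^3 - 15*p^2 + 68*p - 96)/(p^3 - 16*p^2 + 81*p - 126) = (p^2 - 12*p + 32)/(p^2 - 13*p + 42)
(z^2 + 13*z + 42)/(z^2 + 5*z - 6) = (z + 7)/(z - 1)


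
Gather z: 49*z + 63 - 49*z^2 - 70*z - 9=-49*z^2 - 21*z + 54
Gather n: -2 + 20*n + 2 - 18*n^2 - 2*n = -18*n^2 + 18*n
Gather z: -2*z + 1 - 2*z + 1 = 2 - 4*z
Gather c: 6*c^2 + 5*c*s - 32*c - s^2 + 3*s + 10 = 6*c^2 + c*(5*s - 32) - s^2 + 3*s + 10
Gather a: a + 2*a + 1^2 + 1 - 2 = 3*a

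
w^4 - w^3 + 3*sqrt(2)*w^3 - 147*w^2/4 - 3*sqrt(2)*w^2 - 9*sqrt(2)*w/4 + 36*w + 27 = (w - 3/2)*(w + 1/2)*(w - 3*sqrt(2))*(w + 6*sqrt(2))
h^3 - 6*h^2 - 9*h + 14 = (h - 7)*(h - 1)*(h + 2)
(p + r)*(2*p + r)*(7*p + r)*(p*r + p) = 14*p^4*r + 14*p^4 + 23*p^3*r^2 + 23*p^3*r + 10*p^2*r^3 + 10*p^2*r^2 + p*r^4 + p*r^3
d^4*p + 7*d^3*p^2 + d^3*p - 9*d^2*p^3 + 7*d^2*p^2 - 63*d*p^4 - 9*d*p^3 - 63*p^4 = (d - 3*p)*(d + 3*p)*(d + 7*p)*(d*p + p)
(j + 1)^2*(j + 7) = j^3 + 9*j^2 + 15*j + 7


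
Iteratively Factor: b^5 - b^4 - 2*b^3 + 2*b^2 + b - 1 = (b + 1)*(b^4 - 2*b^3 + 2*b - 1) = (b + 1)^2*(b^3 - 3*b^2 + 3*b - 1) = (b - 1)*(b + 1)^2*(b^2 - 2*b + 1) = (b - 1)^2*(b + 1)^2*(b - 1)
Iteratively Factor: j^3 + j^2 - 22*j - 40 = (j + 2)*(j^2 - j - 20) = (j - 5)*(j + 2)*(j + 4)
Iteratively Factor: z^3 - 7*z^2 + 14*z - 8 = (z - 1)*(z^2 - 6*z + 8) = (z - 4)*(z - 1)*(z - 2)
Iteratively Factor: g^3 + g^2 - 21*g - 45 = (g - 5)*(g^2 + 6*g + 9) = (g - 5)*(g + 3)*(g + 3)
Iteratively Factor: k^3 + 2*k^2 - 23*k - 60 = (k + 4)*(k^2 - 2*k - 15) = (k + 3)*(k + 4)*(k - 5)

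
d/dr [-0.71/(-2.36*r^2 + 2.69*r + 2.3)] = (1.9099 - 3.3512*r)/(-2.36*r^2 + 2.69*r + 2.3)^2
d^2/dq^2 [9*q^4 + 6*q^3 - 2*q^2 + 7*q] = 108*q^2 + 36*q - 4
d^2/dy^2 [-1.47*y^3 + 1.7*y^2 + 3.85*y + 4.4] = 3.4 - 8.82*y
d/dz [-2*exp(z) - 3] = -2*exp(z)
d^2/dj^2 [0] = 0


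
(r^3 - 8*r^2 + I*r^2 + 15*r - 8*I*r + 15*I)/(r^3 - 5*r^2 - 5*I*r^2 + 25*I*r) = (r^2 + r*(-3 + I) - 3*I)/(r*(r - 5*I))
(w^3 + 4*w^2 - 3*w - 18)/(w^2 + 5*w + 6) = (w^2 + w - 6)/(w + 2)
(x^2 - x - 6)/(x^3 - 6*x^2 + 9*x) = (x + 2)/(x*(x - 3))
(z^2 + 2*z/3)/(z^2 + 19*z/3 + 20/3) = z*(3*z + 2)/(3*z^2 + 19*z + 20)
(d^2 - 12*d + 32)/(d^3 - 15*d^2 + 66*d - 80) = (d - 4)/(d^2 - 7*d + 10)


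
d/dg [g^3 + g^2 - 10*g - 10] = 3*g^2 + 2*g - 10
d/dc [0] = 0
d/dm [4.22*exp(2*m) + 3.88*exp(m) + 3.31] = (8.44*exp(m) + 3.88)*exp(m)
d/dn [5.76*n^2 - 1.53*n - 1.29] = 11.52*n - 1.53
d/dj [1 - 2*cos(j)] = 2*sin(j)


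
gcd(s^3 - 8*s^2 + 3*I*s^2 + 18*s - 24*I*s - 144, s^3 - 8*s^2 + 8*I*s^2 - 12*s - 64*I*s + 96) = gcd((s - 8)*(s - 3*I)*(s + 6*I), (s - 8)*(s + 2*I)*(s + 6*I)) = s^2 + s*(-8 + 6*I) - 48*I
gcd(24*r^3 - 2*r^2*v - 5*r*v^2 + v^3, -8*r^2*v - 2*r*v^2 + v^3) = 8*r^2 + 2*r*v - v^2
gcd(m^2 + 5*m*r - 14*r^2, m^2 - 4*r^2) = -m + 2*r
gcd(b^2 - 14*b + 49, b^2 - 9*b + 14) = b - 7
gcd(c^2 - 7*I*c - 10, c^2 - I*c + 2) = c - 2*I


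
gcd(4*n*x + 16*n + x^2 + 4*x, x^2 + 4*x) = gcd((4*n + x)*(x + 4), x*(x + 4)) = x + 4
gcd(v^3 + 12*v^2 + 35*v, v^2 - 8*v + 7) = 1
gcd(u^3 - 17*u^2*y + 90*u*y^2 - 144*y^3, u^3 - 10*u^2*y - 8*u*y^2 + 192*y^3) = u^2 - 14*u*y + 48*y^2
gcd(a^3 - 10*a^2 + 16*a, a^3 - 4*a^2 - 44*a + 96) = a^2 - 10*a + 16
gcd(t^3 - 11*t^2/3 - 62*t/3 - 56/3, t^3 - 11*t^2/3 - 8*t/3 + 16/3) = t + 4/3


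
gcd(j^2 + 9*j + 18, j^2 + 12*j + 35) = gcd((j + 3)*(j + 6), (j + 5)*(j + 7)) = 1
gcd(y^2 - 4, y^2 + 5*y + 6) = y + 2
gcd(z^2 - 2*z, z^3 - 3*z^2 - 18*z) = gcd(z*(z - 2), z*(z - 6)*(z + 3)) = z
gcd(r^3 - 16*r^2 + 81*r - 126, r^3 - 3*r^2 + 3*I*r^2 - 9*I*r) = r - 3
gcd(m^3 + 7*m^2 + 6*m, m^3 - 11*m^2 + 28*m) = m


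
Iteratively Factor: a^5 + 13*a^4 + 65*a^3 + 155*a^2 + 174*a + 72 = (a + 3)*(a^4 + 10*a^3 + 35*a^2 + 50*a + 24) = (a + 1)*(a + 3)*(a^3 + 9*a^2 + 26*a + 24) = (a + 1)*(a + 3)*(a + 4)*(a^2 + 5*a + 6) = (a + 1)*(a + 3)^2*(a + 4)*(a + 2)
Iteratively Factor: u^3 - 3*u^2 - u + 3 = (u - 1)*(u^2 - 2*u - 3) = (u - 3)*(u - 1)*(u + 1)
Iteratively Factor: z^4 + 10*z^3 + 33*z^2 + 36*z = (z)*(z^3 + 10*z^2 + 33*z + 36) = z*(z + 3)*(z^2 + 7*z + 12) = z*(z + 3)^2*(z + 4)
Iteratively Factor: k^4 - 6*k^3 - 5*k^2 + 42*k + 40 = (k + 1)*(k^3 - 7*k^2 + 2*k + 40) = (k - 4)*(k + 1)*(k^2 - 3*k - 10) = (k - 5)*(k - 4)*(k + 1)*(k + 2)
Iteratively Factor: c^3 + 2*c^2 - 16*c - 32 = (c + 4)*(c^2 - 2*c - 8) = (c - 4)*(c + 4)*(c + 2)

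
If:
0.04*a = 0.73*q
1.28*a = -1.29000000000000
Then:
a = -1.01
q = -0.06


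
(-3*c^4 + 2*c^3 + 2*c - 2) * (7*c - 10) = -21*c^5 + 44*c^4 - 20*c^3 + 14*c^2 - 34*c + 20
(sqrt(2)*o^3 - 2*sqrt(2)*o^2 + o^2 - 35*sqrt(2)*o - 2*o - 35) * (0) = 0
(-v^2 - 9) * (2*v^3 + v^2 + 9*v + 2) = -2*v^5 - v^4 - 27*v^3 - 11*v^2 - 81*v - 18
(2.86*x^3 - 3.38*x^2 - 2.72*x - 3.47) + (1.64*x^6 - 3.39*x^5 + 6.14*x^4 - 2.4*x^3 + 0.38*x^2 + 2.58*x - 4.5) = 1.64*x^6 - 3.39*x^5 + 6.14*x^4 + 0.46*x^3 - 3.0*x^2 - 0.14*x - 7.97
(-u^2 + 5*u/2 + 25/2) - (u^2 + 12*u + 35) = -2*u^2 - 19*u/2 - 45/2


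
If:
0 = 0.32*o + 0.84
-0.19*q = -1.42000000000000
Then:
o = -2.62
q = 7.47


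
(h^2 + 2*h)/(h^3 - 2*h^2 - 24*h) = (h + 2)/(h^2 - 2*h - 24)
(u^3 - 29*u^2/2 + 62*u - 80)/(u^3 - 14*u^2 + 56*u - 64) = (u - 5/2)/(u - 2)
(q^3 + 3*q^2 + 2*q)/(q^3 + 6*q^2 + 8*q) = (q + 1)/(q + 4)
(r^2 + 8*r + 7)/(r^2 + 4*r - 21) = (r + 1)/(r - 3)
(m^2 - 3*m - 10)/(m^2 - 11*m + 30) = (m + 2)/(m - 6)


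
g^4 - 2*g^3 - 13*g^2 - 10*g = g*(g - 5)*(g + 1)*(g + 2)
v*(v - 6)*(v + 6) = v^3 - 36*v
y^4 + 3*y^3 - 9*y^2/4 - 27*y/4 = y*(y - 3/2)*(y + 3/2)*(y + 3)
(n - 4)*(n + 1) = n^2 - 3*n - 4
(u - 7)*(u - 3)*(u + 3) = u^3 - 7*u^2 - 9*u + 63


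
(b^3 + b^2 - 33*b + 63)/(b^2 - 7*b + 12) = (b^2 + 4*b - 21)/(b - 4)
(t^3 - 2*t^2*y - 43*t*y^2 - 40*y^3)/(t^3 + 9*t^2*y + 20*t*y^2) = (t^2 - 7*t*y - 8*y^2)/(t*(t + 4*y))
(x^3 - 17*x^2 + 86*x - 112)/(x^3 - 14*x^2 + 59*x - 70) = (x - 8)/(x - 5)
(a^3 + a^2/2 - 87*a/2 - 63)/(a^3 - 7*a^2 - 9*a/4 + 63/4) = 2*(a + 6)/(2*a - 3)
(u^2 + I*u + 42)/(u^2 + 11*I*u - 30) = (u^2 + I*u + 42)/(u^2 + 11*I*u - 30)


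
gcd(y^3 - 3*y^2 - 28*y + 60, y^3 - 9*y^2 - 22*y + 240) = y^2 - y - 30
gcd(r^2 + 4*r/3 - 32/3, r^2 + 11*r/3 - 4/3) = r + 4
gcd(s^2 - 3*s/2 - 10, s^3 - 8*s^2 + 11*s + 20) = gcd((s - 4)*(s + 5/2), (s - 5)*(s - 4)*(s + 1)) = s - 4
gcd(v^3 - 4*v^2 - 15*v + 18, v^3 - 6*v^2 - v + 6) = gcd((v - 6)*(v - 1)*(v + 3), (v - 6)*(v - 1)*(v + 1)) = v^2 - 7*v + 6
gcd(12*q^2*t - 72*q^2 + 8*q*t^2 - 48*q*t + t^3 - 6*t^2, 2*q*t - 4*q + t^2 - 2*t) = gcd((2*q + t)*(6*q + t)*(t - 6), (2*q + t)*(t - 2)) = 2*q + t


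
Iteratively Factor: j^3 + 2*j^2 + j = (j + 1)*(j^2 + j) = j*(j + 1)*(j + 1)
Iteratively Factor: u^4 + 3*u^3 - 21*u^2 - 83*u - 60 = (u + 1)*(u^3 + 2*u^2 - 23*u - 60) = (u + 1)*(u + 4)*(u^2 - 2*u - 15) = (u + 1)*(u + 3)*(u + 4)*(u - 5)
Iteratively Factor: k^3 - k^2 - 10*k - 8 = (k - 4)*(k^2 + 3*k + 2) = (k - 4)*(k + 1)*(k + 2)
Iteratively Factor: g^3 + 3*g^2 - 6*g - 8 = (g + 1)*(g^2 + 2*g - 8) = (g + 1)*(g + 4)*(g - 2)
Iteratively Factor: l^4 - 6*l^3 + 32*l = (l - 4)*(l^3 - 2*l^2 - 8*l) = (l - 4)^2*(l^2 + 2*l) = (l - 4)^2*(l + 2)*(l)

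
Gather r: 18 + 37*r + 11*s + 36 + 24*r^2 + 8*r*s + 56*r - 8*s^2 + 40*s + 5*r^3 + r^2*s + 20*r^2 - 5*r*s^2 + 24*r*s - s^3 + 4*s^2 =5*r^3 + r^2*(s + 44) + r*(-5*s^2 + 32*s + 93) - s^3 - 4*s^2 + 51*s + 54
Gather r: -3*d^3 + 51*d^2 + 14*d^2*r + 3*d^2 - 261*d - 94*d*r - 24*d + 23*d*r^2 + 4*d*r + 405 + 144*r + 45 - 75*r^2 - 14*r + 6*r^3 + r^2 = -3*d^3 + 54*d^2 - 285*d + 6*r^3 + r^2*(23*d - 74) + r*(14*d^2 - 90*d + 130) + 450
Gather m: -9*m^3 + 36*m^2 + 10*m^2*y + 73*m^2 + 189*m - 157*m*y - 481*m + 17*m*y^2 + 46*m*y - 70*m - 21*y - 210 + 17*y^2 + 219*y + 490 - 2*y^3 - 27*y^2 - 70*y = -9*m^3 + m^2*(10*y + 109) + m*(17*y^2 - 111*y - 362) - 2*y^3 - 10*y^2 + 128*y + 280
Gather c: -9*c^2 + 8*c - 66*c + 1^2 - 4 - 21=-9*c^2 - 58*c - 24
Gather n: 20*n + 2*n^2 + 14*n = 2*n^2 + 34*n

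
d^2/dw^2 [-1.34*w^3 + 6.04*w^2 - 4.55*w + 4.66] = 12.08 - 8.04*w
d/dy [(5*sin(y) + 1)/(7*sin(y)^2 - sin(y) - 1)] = (-14*sin(y) + 35*cos(y)^2 - 39)*cos(y)/(-7*sin(y)^2 + sin(y) + 1)^2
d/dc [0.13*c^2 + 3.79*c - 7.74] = 0.26*c + 3.79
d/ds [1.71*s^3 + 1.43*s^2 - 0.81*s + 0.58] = 5.13*s^2 + 2.86*s - 0.81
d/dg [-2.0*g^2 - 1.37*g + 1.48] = -4.0*g - 1.37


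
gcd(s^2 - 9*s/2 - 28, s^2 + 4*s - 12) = 1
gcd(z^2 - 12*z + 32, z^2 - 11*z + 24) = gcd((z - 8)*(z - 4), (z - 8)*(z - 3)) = z - 8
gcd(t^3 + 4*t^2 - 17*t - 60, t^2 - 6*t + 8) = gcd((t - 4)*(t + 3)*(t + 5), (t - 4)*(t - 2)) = t - 4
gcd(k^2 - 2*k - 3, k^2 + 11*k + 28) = 1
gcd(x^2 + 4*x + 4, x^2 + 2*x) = x + 2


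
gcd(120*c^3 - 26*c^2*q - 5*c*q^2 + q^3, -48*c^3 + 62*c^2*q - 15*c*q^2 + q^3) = -6*c + q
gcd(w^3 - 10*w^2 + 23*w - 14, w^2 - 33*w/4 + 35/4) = w - 7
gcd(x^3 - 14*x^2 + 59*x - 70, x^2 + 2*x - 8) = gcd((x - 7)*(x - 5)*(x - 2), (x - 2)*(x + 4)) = x - 2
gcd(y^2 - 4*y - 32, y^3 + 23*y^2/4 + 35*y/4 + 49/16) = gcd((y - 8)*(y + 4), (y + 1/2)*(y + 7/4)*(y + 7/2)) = 1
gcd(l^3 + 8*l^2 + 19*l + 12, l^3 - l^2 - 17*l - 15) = l^2 + 4*l + 3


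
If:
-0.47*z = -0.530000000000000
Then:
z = 1.13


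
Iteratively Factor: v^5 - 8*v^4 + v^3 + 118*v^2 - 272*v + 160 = (v - 4)*(v^4 - 4*v^3 - 15*v^2 + 58*v - 40) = (v - 4)*(v - 2)*(v^3 - 2*v^2 - 19*v + 20) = (v - 4)*(v - 2)*(v + 4)*(v^2 - 6*v + 5) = (v - 5)*(v - 4)*(v - 2)*(v + 4)*(v - 1)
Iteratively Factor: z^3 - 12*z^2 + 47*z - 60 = (z - 5)*(z^2 - 7*z + 12) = (z - 5)*(z - 4)*(z - 3)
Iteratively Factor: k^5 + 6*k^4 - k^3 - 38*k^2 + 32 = (k + 4)*(k^4 + 2*k^3 - 9*k^2 - 2*k + 8) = (k - 2)*(k + 4)*(k^3 + 4*k^2 - k - 4) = (k - 2)*(k + 1)*(k + 4)*(k^2 + 3*k - 4) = (k - 2)*(k + 1)*(k + 4)^2*(k - 1)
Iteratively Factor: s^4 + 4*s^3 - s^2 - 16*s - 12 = (s - 2)*(s^3 + 6*s^2 + 11*s + 6) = (s - 2)*(s + 2)*(s^2 + 4*s + 3) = (s - 2)*(s + 1)*(s + 2)*(s + 3)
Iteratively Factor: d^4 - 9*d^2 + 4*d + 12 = (d - 2)*(d^3 + 2*d^2 - 5*d - 6) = (d - 2)*(d + 1)*(d^2 + d - 6) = (d - 2)*(d + 1)*(d + 3)*(d - 2)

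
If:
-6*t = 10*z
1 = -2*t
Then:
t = -1/2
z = 3/10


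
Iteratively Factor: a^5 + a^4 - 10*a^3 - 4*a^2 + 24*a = (a)*(a^4 + a^3 - 10*a^2 - 4*a + 24) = a*(a - 2)*(a^3 + 3*a^2 - 4*a - 12) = a*(a - 2)*(a + 2)*(a^2 + a - 6) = a*(a - 2)*(a + 2)*(a + 3)*(a - 2)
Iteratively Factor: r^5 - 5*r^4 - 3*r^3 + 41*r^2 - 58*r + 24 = (r - 1)*(r^4 - 4*r^3 - 7*r^2 + 34*r - 24) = (r - 1)*(r + 3)*(r^3 - 7*r^2 + 14*r - 8) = (r - 4)*(r - 1)*(r + 3)*(r^2 - 3*r + 2) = (r - 4)*(r - 2)*(r - 1)*(r + 3)*(r - 1)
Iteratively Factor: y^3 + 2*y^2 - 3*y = (y)*(y^2 + 2*y - 3) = y*(y - 1)*(y + 3)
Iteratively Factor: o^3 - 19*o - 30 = (o + 3)*(o^2 - 3*o - 10) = (o - 5)*(o + 3)*(o + 2)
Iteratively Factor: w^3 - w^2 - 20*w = (w - 5)*(w^2 + 4*w) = (w - 5)*(w + 4)*(w)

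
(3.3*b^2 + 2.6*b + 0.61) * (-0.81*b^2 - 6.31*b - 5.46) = -2.673*b^4 - 22.929*b^3 - 34.9181*b^2 - 18.0451*b - 3.3306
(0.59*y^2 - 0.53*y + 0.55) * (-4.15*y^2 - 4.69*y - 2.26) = -2.4485*y^4 - 0.5676*y^3 - 1.1302*y^2 - 1.3817*y - 1.243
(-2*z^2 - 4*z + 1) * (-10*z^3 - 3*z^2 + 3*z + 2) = 20*z^5 + 46*z^4 - 4*z^3 - 19*z^2 - 5*z + 2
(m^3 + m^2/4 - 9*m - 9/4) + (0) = m^3 + m^2/4 - 9*m - 9/4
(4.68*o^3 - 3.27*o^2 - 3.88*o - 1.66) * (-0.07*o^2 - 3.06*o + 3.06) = -0.3276*o^5 - 14.0919*o^4 + 24.5986*o^3 + 1.9828*o^2 - 6.7932*o - 5.0796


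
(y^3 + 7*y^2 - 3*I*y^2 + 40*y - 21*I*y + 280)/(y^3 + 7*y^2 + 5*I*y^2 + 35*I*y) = (y - 8*I)/y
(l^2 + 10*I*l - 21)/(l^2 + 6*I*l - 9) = (l + 7*I)/(l + 3*I)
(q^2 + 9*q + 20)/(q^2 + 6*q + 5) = (q + 4)/(q + 1)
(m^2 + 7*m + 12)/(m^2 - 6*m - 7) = (m^2 + 7*m + 12)/(m^2 - 6*m - 7)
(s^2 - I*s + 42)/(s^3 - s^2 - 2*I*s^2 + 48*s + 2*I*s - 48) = (s - 7*I)/(s^2 - s*(1 + 8*I) + 8*I)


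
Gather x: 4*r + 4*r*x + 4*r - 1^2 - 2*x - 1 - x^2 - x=8*r - x^2 + x*(4*r - 3) - 2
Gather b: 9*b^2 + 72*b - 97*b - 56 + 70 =9*b^2 - 25*b + 14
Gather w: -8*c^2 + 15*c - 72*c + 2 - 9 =-8*c^2 - 57*c - 7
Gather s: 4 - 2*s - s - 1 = 3 - 3*s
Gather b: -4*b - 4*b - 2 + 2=-8*b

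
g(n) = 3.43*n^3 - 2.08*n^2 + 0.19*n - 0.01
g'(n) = 10.29*n^2 - 4.16*n + 0.19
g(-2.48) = -65.59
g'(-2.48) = 73.79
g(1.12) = 2.41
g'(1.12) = 8.44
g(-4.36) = -324.66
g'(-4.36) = 213.94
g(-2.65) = -78.95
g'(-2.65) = 83.48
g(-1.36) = -12.74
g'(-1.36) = 24.88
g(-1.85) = -29.20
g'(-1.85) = 43.10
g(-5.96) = -801.19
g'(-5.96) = 390.50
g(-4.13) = -277.90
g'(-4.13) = 192.89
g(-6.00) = -816.91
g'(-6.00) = 395.59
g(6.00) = 667.13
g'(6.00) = 345.67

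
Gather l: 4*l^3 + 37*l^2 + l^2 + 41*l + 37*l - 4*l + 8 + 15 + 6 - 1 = 4*l^3 + 38*l^2 + 74*l + 28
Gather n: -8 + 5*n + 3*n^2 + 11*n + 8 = 3*n^2 + 16*n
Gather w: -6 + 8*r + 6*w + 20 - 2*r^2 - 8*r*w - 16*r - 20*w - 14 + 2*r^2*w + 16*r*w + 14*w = -2*r^2 - 8*r + w*(2*r^2 + 8*r)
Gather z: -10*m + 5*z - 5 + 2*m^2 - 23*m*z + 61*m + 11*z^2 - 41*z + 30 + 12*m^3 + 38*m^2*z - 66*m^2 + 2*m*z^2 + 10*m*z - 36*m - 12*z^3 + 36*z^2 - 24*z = 12*m^3 - 64*m^2 + 15*m - 12*z^3 + z^2*(2*m + 47) + z*(38*m^2 - 13*m - 60) + 25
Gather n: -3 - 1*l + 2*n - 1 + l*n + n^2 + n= -l + n^2 + n*(l + 3) - 4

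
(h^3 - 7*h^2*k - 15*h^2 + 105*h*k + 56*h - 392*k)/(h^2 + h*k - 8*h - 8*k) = (h^2 - 7*h*k - 7*h + 49*k)/(h + k)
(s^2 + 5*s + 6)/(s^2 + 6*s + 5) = (s^2 + 5*s + 6)/(s^2 + 6*s + 5)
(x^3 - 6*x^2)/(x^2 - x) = x*(x - 6)/(x - 1)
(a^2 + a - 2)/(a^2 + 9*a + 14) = (a - 1)/(a + 7)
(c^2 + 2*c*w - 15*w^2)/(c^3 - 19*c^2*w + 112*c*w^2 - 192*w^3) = (c + 5*w)/(c^2 - 16*c*w + 64*w^2)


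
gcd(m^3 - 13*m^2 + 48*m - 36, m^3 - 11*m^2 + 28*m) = 1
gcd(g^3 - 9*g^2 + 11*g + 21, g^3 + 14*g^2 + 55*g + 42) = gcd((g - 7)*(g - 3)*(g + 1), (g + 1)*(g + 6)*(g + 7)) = g + 1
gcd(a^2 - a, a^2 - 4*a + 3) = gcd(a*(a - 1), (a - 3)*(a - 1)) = a - 1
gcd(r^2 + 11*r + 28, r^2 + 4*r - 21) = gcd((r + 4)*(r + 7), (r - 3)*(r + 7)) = r + 7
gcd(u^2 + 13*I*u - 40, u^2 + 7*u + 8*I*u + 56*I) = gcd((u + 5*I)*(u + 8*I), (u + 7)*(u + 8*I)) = u + 8*I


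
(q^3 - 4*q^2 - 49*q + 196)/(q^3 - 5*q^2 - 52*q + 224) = (q - 7)/(q - 8)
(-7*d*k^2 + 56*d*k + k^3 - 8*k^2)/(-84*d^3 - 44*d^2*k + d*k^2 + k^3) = k*(k - 8)/(12*d^2 + 8*d*k + k^2)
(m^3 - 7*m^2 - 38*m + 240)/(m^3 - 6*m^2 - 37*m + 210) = (m - 8)/(m - 7)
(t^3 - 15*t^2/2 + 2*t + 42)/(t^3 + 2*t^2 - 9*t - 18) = (t^2 - 19*t/2 + 21)/(t^2 - 9)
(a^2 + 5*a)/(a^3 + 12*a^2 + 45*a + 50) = a/(a^2 + 7*a + 10)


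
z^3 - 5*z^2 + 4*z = z*(z - 4)*(z - 1)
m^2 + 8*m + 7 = (m + 1)*(m + 7)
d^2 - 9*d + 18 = (d - 6)*(d - 3)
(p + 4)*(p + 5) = p^2 + 9*p + 20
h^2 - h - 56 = (h - 8)*(h + 7)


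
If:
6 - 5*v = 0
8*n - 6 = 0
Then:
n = 3/4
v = 6/5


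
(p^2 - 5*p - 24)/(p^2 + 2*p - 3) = (p - 8)/(p - 1)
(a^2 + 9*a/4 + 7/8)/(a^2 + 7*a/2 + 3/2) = (a + 7/4)/(a + 3)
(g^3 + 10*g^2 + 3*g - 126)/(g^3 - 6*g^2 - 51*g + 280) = (g^2 + 3*g - 18)/(g^2 - 13*g + 40)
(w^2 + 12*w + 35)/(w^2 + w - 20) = (w + 7)/(w - 4)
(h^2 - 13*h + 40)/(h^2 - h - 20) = (h - 8)/(h + 4)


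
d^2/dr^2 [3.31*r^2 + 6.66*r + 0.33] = 6.62000000000000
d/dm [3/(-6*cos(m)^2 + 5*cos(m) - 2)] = 3*(5 - 12*cos(m))*sin(m)/(6*cos(m)^2 - 5*cos(m) + 2)^2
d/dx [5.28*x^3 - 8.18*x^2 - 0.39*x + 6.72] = 15.84*x^2 - 16.36*x - 0.39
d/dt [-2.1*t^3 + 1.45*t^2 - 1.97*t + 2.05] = -6.3*t^2 + 2.9*t - 1.97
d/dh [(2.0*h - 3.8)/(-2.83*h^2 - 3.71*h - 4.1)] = (5.66*h^2 - 21.508*h - 22.298)/(8.0089*h^4 + 20.9986*h^3 + 36.9701*h^2 + 30.422*h + 16.81)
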